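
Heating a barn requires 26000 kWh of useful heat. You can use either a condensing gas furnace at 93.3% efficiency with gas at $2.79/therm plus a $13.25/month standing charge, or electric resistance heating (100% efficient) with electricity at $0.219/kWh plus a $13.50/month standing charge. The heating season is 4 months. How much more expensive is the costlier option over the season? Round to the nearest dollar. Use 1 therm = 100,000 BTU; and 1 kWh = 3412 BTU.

Heat load = 26000 kWh × 3412 = 88,712,000 BTU
Gas: input = 88,712,000 / 0.933 = 95,082,529 BTU = 950.8 therm → 950.8 × $2.79 = $2,652.80; + 4 × $13.25 standing = $2,705.80
Electric: 88,712,000 BTU / 3412 = 26,000 kWh → × $0.219 = $5,694.00; + 4 × $13.50 standing = $5,748.00
Difference = |$2,705.80 − $5,748.00| = $3,042.20 ≈ $3042

$3042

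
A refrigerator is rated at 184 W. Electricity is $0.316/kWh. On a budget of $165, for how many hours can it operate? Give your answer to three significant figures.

Energy budget = $165 / $0.316 per kWh = 522.2 kWh = 522,152 Wh
Runtime = 522,152 Wh / 184 W = 2,838 h

2840 h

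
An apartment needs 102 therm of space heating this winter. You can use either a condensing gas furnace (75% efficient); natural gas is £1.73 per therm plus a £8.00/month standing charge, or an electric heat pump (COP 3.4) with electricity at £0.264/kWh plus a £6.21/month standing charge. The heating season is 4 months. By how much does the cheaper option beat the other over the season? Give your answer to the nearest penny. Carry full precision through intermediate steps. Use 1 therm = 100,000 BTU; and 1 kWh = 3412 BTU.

Heat load = 102 therm × 100,000 = 10,200,000 BTU
Gas: input = 10,200,000 / 0.75 = 13,600,000 BTU = 136 therm → 136 × £1.73 = £235.28; + 4 × £8.00 standing = £267.28
Heat pump: 10,200,000 BTU / 3412 = 2,989 kWh heat; / 3.4 = 879.2 kWh in → × £0.264 = £232.12; + 4 × £6.21 standing = £256.96
Difference = |£267.28 − £256.96| = £10.32

£10.32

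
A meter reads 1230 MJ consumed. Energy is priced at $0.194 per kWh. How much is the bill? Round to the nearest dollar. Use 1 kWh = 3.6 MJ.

$66

1230 MJ × (0.27778 kWh/MJ) = 341.7 kWh
Cost = 341.7 kWh × $0.194/kWh = $66.28 ≈ $66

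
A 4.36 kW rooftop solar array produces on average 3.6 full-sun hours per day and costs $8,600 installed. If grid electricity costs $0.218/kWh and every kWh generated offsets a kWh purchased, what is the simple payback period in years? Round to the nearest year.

Daily generation = 4.36 kW × 3.6 h = 15.7 kWh
Annual generation = 15.7 × 365 = 5729 kWh
Annual savings = 5729 × $0.218 = $1,248.93
Payback = $8,600 / $1,248.93 = 6.89 years

7 years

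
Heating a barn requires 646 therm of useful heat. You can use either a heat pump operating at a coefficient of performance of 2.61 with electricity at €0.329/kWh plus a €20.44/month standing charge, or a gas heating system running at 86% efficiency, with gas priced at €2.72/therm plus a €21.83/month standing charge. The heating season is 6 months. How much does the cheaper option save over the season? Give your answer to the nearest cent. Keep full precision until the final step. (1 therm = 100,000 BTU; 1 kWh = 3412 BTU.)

Heat load = 646 therm × 100,000 = 64,600,000 BTU
Gas: input = 64,600,000 / 0.86 = 75,116,279 BTU = 751.2 therm → 751.2 × €2.72 = €2,043.16; + 6 × €21.83 standing = €2,174.14
Heat pump: 64,600,000 BTU / 3412 = 18,930 kWh heat; / 2.61 = 7,254 kWh in → × €0.329 = €2,386.60; + 6 × €20.44 standing = €2,509.24
Difference = |€2,174.14 − €2,509.24| = €335.09

€335.09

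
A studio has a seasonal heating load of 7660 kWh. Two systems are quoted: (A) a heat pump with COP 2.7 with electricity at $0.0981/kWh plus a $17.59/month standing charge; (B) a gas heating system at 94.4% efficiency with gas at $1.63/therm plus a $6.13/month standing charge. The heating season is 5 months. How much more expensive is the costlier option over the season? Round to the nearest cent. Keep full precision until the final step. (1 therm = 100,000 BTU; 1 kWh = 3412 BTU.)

Heat load = 7660 kWh × 3412 = 26,135,920 BTU
Gas: input = 26,135,920 / 0.944 = 27,686,356 BTU = 276.9 therm → 276.9 × $1.63 = $451.29; + 5 × $6.13 standing = $481.94
Heat pump: 26,135,920 BTU / 3412 = 7,660 kWh heat; / 2.7 = 2,837 kWh in → × $0.0981 = $278.31; + 5 × $17.59 standing = $366.26
Difference = |$481.94 − $366.26| = $115.67

$115.67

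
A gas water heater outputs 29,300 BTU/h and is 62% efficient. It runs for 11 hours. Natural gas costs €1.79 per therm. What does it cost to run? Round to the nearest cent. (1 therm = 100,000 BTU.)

Heat delivered = 29,300 BTU/h × 11 h = 322,300 BTU
Gas input = 322,300 / 0.620 = 519,839 BTU
= 519,839 / 100,000 = 5.198 therm
Cost = 5.198 × €1.79/therm = €9.31

€9.31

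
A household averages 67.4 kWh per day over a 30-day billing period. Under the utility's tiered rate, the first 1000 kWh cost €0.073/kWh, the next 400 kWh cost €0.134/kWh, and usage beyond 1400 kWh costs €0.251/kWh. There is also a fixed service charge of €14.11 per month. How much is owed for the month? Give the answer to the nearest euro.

Usage = 67.4 kWh/day × 30 days = 2022 kWh
First 1000 kWh × €0.073 = €73.00
Next 400 kWh × €0.134 = €53.60
Remaining 622 kWh × €0.251 = €156.12
Energy charge = €282.72; + service €14.11 = €296.83 ≈ €297

€297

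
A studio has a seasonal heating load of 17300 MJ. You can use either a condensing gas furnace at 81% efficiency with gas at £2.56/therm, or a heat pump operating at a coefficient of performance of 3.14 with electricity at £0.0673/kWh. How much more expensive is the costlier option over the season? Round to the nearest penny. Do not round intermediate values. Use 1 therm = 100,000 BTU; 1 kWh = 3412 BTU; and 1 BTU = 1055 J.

Heat load = 17300 MJ = 17,300,000,000 J / 1055 = 16,398,104 BTU
Gas: input = 16,398,104 / 0.810 = 20,244,573 BTU = 202.4 therm → 202.4 × £2.56 = £518.26
Heat pump: 16,398,104 BTU / 3412 = 4,806 kWh heat; / 3.14 = 1,531 kWh in → × £0.0673 = £103.01
Difference = |£518.26 − £103.01| = £415.25

£415.25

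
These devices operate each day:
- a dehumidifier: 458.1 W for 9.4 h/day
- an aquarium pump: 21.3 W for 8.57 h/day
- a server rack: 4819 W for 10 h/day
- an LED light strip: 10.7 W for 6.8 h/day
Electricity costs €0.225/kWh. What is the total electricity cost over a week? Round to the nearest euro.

€83

dehumidifier: 458.1 W × 9.4 h × 7 d = 30,143 Wh = 30.14 kWh
aquarium pump: 21.3 W × 8.57 h × 7 d = 1,278 Wh = 1.278 kWh
server rack: 4819 W × 10 h × 7 d = 337,330 Wh = 337.3 kWh
LED light strip: 10.7 W × 6.8 h × 7 d = 509 Wh = 0.5093 kWh
Total energy = 30.14 + 1.278 + 337.3 + 0.5093 = 369.3 kWh
Cost = 369.3 kWh × €0.225 = €83.08 ≈ €83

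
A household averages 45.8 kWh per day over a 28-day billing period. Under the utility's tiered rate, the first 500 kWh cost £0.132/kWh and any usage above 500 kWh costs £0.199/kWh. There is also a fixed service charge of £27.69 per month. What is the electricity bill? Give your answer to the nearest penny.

£249.39

Usage = 45.8 kWh/day × 28 days = 1282.4 kWh
First 500 kWh × £0.132 = £66.00
Remaining 782.4 kWh × £0.199 = £155.70
Energy charge = £221.70; + service £27.69 = £249.39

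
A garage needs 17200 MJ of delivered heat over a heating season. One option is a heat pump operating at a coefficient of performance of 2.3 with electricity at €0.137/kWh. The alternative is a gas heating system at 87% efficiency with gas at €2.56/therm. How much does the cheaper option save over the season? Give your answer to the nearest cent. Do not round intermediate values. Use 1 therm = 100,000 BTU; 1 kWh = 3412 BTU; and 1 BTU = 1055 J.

€195.11

Heat load = 17200 MJ = 17,200,000,000 J / 1055 = 16,303,318 BTU
Gas: input = 16,303,318 / 0.87 = 18,739,445 BTU = 187.4 therm → 187.4 × €2.56 = €479.73
Heat pump: 16,303,318 BTU / 3412 = 4,778 kWh heat; / 2.3 = 2,077 kWh in → × €0.137 = €284.62
Difference = |€479.73 − €284.62| = €195.11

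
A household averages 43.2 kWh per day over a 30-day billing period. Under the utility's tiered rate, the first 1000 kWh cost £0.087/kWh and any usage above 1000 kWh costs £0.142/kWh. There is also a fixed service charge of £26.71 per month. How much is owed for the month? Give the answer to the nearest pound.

£156

Usage = 43.2 kWh/day × 30 days = 1296 kWh
First 1000 kWh × £0.087 = £87.00
Remaining 296 kWh × £0.142 = £42.03
Energy charge = £129.03; + service £26.71 = £155.74 ≈ £156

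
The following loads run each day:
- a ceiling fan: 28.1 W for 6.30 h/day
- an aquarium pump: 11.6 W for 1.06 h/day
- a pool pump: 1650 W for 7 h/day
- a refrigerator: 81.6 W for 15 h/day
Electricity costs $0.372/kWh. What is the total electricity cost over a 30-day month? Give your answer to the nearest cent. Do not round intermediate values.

ceiling fan: 28.1 W × 6.30 h × 30 d = 5,311 Wh = 5.311 kWh
aquarium pump: 11.6 W × 1.06 h × 30 d = 369 Wh = 0.3689 kWh
pool pump: 1650 W × 7 h × 30 d = 346,500 Wh = 346.5 kWh
refrigerator: 81.6 W × 15 h × 30 d = 36,720 Wh = 36.72 kWh
Total energy = 5.311 + 0.3689 + 346.5 + 36.72 = 388.9 kWh
Cost = 388.9 kWh × $0.372 = $144.67

$144.67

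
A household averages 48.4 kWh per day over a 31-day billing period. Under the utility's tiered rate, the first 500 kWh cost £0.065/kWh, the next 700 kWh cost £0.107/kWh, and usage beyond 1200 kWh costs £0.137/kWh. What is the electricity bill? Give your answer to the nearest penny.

£148.55

Usage = 48.4 kWh/day × 31 days = 1500.4 kWh
First 500 kWh × £0.065 = £32.50
Next 700 kWh × £0.107 = £74.90
Remaining 300.4 kWh × £0.137 = £41.15
Total = £148.55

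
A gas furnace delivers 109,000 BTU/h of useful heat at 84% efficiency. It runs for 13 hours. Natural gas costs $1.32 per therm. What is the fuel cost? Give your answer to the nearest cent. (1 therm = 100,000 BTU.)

Heat delivered = 109,000 BTU/h × 13 h = 1,417,000 BTU
Gas input = 1,417,000 / 0.84 = 1,686,905 BTU
= 1,686,905 / 100,000 = 16.87 therm
Cost = 16.87 × $1.32/therm = $22.27

$22.27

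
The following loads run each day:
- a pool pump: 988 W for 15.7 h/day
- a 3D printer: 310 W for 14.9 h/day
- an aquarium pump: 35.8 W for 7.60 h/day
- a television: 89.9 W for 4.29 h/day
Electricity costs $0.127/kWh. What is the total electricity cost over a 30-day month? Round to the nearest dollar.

$79

pool pump: 988 W × 15.7 h × 30 d = 465,348 Wh = 465.3 kWh
3D printer: 310 W × 14.9 h × 30 d = 138,570 Wh = 138.6 kWh
aquarium pump: 35.8 W × 7.60 h × 30 d = 8,162 Wh = 8.162 kWh
television: 89.9 W × 4.29 h × 30 d = 11,570 Wh = 11.57 kWh
Total energy = 465.3 + 138.6 + 8.162 + 11.57 = 623.7 kWh
Cost = 623.7 kWh × $0.127 = $79.20 ≈ $79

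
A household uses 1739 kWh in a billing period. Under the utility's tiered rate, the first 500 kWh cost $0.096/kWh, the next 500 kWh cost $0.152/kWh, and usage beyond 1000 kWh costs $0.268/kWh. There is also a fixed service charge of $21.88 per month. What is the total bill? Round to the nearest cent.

$343.93

First 500 kWh × $0.096 = $48.00
Next 500 kWh × $0.152 = $76.00
Remaining 739 kWh × $0.268 = $198.05
Energy charge = $322.05; + service $21.88 = $343.93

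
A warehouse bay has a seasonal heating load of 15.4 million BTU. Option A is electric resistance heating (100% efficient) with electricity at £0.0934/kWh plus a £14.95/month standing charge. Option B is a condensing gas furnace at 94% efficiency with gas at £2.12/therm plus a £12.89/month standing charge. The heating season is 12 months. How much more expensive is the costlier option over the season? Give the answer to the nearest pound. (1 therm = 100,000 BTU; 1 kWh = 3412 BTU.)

£99

Heat load = 15.4 × 10⁶ BTU = 15,400,000 BTU
Gas: input = 15,400,000 / 0.940 = 16,382,979 BTU = 163.8 therm → 163.8 × £2.12 = £347.32; + 12 × £12.89 standing = £502.00
Electric: 15,400,000 BTU / 3412 = 4,513 kWh → × £0.0934 = £421.56; + 12 × £14.95 standing = £600.96
Difference = |£502.00 − £600.96| = £98.96 ≈ £99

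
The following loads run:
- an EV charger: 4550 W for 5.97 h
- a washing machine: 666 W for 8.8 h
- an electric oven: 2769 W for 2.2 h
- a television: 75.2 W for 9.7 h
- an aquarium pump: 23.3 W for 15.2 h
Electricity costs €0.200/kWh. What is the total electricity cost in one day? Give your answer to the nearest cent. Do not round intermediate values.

EV charger: 4550 W × 5.97 h = 27,164 Wh = 27.16 kWh
washing machine: 666 W × 8.8 h = 5,861 Wh = 5.861 kWh
electric oven: 2769 W × 2.2 h = 6,092 Wh = 6.092 kWh
television: 75.2 W × 9.7 h = 729 Wh = 0.7294 kWh
aquarium pump: 23.3 W × 15.2 h = 354 Wh = 0.3542 kWh
Total energy = 27.16 + 5.861 + 6.092 + 0.7294 + 0.3542 = 40.2 kWh
Cost = 40.2 kWh × €0.200 = €8.04

€8.04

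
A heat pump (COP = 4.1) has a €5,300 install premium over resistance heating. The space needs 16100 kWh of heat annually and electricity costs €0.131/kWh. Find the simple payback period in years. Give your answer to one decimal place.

Resistance: 16100 kWh × €0.131 = €2,109.10/yr
Heat pump: 16100 / 4.1 = 3927 kWh in → × €0.131 = €514.41/yr
Annual savings = €1,594.69
Payback = €5,300 / €1,594.69 = 3.32 years

3.3 years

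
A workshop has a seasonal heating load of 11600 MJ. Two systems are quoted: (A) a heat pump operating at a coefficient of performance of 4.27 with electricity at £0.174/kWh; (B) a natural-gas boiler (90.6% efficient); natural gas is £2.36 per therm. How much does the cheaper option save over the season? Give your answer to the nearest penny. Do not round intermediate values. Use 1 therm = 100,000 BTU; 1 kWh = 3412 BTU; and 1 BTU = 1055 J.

Heat load = 11600 MJ = 11,600,000,000 J / 1055 = 10,995,261 BTU
Gas: input = 10,995,261 / 0.906 = 12,136,049 BTU = 121.4 therm → 121.4 × £2.36 = £286.41
Heat pump: 10,995,261 BTU / 3412 = 3,223 kWh heat; / 4.27 = 754.7 kWh in → × £0.174 = £131.32
Difference = |£286.41 − £131.32| = £155.09

£155.09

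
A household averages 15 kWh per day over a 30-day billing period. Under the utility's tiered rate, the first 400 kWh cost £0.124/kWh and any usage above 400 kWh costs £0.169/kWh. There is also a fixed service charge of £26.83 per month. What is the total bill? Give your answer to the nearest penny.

£84.88

Usage = 15 kWh/day × 30 days = 450 kWh
First 400 kWh × £0.124 = £49.60
Remaining 50 kWh × £0.169 = £8.45
Energy charge = £58.05; + service £26.83 = £84.88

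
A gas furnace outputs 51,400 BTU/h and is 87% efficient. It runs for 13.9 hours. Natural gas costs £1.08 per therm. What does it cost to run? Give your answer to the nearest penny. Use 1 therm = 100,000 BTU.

Heat delivered = 51,400 BTU/h × 13.9 h = 714,460 BTU
Gas input = 714,460 / 0.87 = 821,218 BTU
= 821,218 / 100,000 = 8.212 therm
Cost = 8.212 × £1.08/therm = £8.87

£8.87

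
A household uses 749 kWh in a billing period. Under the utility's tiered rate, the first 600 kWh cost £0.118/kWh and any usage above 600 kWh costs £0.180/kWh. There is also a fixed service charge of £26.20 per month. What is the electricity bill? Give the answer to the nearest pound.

£124

First 600 kWh × £0.118 = £70.80
Remaining 149 kWh × £0.180 = £26.82
Energy charge = £97.62; + service £26.20 = £123.82 ≈ £124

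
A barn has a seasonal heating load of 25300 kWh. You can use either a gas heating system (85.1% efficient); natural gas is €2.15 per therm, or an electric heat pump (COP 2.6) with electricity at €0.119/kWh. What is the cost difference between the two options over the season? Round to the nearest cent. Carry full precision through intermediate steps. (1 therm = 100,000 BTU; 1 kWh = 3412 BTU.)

€1022.95

Heat load = 25300 kWh × 3412 = 86,323,600 BTU
Gas: input = 86,323,600 / 0.851 = 101,437,838 BTU = 1,014 therm → 1,014 × €2.15 = €2,180.91
Heat pump: 86,323,600 BTU / 3412 = 25,300 kWh heat; / 2.6 = 9,731 kWh in → × €0.119 = €1,157.96
Difference = |€2,180.91 − €1,157.96| = €1,022.95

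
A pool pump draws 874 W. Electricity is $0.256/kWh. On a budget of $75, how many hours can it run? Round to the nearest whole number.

335 h

Energy budget = $75 / $0.256 per kWh = 293 kWh = 292,969 Wh
Runtime = 292,969 Wh / 874 W = 335.2 h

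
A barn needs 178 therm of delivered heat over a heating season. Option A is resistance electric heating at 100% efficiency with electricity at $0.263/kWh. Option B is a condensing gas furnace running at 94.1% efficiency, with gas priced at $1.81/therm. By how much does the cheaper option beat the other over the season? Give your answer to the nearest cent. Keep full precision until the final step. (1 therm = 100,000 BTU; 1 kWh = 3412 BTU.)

Heat load = 178 therm × 100,000 = 17,800,000 BTU
Gas: input = 17,800,000 / 0.941 = 18,916,047 BTU = 189.2 therm → 189.2 × $1.81 = $342.38
Electric: 17,800,000 BTU / 3412 = 5,217 kWh → × $0.263 = $1,372.04
Difference = |$342.38 − $1,372.04| = $1,029.66

$1029.66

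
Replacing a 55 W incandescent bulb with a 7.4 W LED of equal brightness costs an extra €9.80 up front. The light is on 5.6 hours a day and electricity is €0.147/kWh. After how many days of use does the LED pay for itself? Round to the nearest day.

250 days

Power saved = 55 − 7.4 = 47.6 W
Daily energy saved = 47.6 W × 5.6 h = 266.6 Wh = 0.26656 kWh
Daily savings = 0.26656 × €0.147 = €0.0392
Payback = €9.80 / €0.0392 per day = 250.1 days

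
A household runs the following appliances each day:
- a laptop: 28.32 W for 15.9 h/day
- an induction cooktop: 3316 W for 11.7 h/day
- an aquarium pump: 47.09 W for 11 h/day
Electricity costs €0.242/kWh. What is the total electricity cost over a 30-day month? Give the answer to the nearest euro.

laptop: 28.32 W × 15.9 h × 30 d = 13,509 Wh = 13.51 kWh
induction cooktop: 3316 W × 11.7 h × 30 d = 1,163,916 Wh = 1,164 kWh
aquarium pump: 47.09 W × 11 h × 30 d = 15,540 Wh = 15.54 kWh
Total energy = 13.51 + 1,164 + 15.54 = 1,193 kWh
Cost = 1,193 kWh × €0.242 = €288.70 ≈ €289

€289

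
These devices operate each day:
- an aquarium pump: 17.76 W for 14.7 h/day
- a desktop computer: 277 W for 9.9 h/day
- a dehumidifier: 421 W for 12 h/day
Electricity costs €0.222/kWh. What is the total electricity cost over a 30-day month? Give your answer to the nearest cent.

€53.65

aquarium pump: 17.76 W × 14.7 h × 30 d = 7,832 Wh = 7.832 kWh
desktop computer: 277 W × 9.9 h × 30 d = 82,269 Wh = 82.27 kWh
dehumidifier: 421 W × 12 h × 30 d = 151,560 Wh = 151.6 kWh
Total energy = 7.832 + 82.27 + 151.6 = 241.7 kWh
Cost = 241.7 kWh × €0.222 = €53.65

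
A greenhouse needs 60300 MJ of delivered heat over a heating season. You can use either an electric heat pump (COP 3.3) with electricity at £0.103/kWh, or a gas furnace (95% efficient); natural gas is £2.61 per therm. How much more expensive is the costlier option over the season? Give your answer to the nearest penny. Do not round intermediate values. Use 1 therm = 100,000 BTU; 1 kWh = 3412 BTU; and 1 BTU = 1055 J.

Heat load = 60300 MJ = 60,300,000,000 J / 1055 = 57,156,398 BTU
Gas: input = 57,156,398 / 0.95 = 60,164,630 BTU = 601.6 therm → 601.6 × £2.61 = £1,570.30
Heat pump: 57,156,398 BTU / 3412 = 16,750 kWh heat; / 3.3 = 5,076 kWh in → × £0.103 = £522.85
Difference = |£1,570.30 − £522.85| = £1,047.44

£1047.44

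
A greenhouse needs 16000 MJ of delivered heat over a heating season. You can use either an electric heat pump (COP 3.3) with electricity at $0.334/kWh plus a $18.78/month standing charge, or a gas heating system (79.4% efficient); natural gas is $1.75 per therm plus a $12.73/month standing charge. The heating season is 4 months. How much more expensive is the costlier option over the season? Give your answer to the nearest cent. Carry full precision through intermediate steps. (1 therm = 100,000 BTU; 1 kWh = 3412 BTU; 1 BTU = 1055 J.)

$139.81

Heat load = 16000 MJ = 16,000,000,000 J / 1055 = 15,165,877 BTU
Gas: input = 15,165,877 / 0.794 = 19,100,600 BTU = 191 therm → 191 × $1.75 = $334.26; + 4 × $12.73 standing = $385.18
Heat pump: 15,165,877 BTU / 3412 = 4,445 kWh heat; / 3.3 = 1,347 kWh in → × $0.334 = $449.87; + 4 × $18.78 standing = $524.99
Difference = |$385.18 − $524.99| = $139.81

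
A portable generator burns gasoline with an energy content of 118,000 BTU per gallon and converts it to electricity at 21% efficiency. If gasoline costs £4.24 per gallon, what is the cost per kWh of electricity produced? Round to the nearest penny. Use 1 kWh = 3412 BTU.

Electrical output per gallon = 118,000 BTU × 0.21 / 3412 BTU/kWh = 7.263 kWh
Cost per kWh = £4.24 / 7.263 kWh = £0.584

£0.58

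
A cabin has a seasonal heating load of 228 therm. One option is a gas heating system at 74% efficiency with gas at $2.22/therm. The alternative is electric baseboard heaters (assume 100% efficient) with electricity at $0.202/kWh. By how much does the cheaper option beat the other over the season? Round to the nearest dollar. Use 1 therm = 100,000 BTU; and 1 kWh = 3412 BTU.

$666

Heat load = 228 therm × 100,000 = 22,800,000 BTU
Gas: input = 22,800,000 / 0.740 = 30,810,811 BTU = 308.1 therm → 308.1 × $2.22 = $684.00
Electric: 22,800,000 BTU / 3412 = 6,682 kWh → × $0.202 = $1,349.82
Difference = |$684.00 − $1,349.82| = $665.82 ≈ $666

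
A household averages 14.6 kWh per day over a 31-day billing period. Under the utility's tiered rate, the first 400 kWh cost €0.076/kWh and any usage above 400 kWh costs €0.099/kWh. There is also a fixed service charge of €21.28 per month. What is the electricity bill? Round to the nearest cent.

€56.89

Usage = 14.6 kWh/day × 31 days = 452.6 kWh
First 400 kWh × €0.076 = €30.40
Remaining 52.6 kWh × €0.099 = €5.21
Energy charge = €35.61; + service €21.28 = €56.89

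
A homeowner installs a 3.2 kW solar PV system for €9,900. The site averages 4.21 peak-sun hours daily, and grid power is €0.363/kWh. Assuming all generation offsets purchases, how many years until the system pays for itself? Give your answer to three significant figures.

Daily generation = 3.2 kW × 4.21 h = 13.47 kWh
Annual generation = 13.47 × 365 = 4917.3 kWh
Annual savings = 4917.3 × €0.363 = €1,784.97
Payback = €9,900 / €1,784.97 = 5.55 years

5.55 years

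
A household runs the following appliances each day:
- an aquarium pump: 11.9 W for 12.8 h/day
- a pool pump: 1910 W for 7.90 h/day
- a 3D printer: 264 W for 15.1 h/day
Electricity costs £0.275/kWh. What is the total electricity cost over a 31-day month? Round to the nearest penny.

£163.92

aquarium pump: 11.9 W × 12.8 h × 31 d = 4,722 Wh = 4.722 kWh
pool pump: 1910 W × 7.90 h × 31 d = 467,759 Wh = 467.8 kWh
3D printer: 264 W × 15.1 h × 31 d = 123,578 Wh = 123.6 kWh
Total energy = 4.722 + 467.8 + 123.6 = 596.1 kWh
Cost = 596.1 kWh × £0.275 = £163.92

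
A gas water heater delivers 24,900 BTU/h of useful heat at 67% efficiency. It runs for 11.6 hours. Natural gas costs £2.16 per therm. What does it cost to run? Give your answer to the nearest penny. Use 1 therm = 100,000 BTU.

Heat delivered = 24,900 BTU/h × 11.6 h = 288,840 BTU
Gas input = 288,840 / 0.67 = 431,104 BTU
= 431,104 / 100,000 = 4.311 therm
Cost = 4.311 × £2.16/therm = £9.31

£9.31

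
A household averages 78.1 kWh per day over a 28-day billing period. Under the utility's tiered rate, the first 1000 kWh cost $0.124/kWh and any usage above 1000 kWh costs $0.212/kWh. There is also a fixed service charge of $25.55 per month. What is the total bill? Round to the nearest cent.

$401.15

Usage = 78.1 kWh/day × 28 days = 2186.8 kWh
First 1000 kWh × $0.124 = $124.00
Remaining 1186.8 kWh × $0.212 = $251.60
Energy charge = $375.60; + service $25.55 = $401.15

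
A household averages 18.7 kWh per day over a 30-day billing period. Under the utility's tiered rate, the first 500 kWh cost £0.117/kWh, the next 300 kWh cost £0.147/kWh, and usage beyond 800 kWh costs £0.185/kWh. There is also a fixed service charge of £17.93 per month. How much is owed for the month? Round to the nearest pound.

Usage = 18.7 kWh/day × 30 days = 561 kWh
First 500 kWh × £0.117 = £58.50
Next 61 kWh × £0.147 = £8.97
Remaining tier: 0 kWh (not reached)
Energy charge = £67.47; + service £17.93 = £85.40 ≈ £85

£85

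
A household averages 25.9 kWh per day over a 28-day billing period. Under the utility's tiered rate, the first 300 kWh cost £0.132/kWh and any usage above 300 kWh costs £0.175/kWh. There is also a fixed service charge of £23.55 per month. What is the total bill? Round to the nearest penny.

Usage = 25.9 kWh/day × 28 days = 725.2 kWh
First 300 kWh × £0.132 = £39.60
Remaining 425.2 kWh × £0.175 = £74.41
Energy charge = £114.01; + service £23.55 = £137.56

£137.56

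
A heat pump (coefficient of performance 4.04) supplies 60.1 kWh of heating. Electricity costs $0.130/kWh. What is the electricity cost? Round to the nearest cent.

$1.93

Electrical input = 60.1 kWh / 4.04 = 14.88 kWh
Cost = 14.88 × $0.130/kWh = $1.93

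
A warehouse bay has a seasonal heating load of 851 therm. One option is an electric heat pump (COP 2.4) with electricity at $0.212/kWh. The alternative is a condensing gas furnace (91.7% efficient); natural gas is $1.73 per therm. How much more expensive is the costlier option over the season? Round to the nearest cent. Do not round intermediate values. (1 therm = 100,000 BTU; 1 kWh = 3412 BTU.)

Heat load = 851 therm × 100,000 = 85,100,000 BTU
Gas: input = 85,100,000 / 0.917 = 92,802,617 BTU = 928 therm → 928 × $1.73 = $1,605.49
Heat pump: 85,100,000 BTU / 3412 = 24,940 kWh heat; / 2.4 = 10,390 kWh in → × $0.212 = $2,203.16
Difference = |$1,605.49 − $2,203.16| = $597.67

$597.67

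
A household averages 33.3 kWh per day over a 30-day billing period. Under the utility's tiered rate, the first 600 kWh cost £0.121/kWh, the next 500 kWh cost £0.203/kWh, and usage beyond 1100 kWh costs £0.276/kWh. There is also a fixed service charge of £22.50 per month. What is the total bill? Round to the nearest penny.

£176.10

Usage = 33.3 kWh/day × 30 days = 999 kWh
First 600 kWh × £0.121 = £72.60
Next 399 kWh × £0.203 = £81.00
Remaining tier: 0 kWh (not reached)
Energy charge = £153.60; + service £22.50 = £176.10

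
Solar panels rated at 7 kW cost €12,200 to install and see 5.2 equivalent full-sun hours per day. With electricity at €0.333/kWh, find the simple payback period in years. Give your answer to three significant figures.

2.76 years

Daily generation = 7 kW × 5.2 h = 36.4 kWh
Annual generation = 36.4 × 365 = 13286 kWh
Annual savings = 13286 × €0.333 = €4,424.24
Payback = €12,200 / €4,424.24 = 2.76 years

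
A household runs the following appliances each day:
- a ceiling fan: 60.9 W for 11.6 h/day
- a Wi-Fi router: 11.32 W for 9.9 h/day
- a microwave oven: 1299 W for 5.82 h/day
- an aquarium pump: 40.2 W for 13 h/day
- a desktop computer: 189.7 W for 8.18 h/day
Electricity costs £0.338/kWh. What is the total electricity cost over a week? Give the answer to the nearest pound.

£25

ceiling fan: 60.9 W × 11.6 h × 7 d = 4,945 Wh = 4.945 kWh
Wi-Fi router: 11.32 W × 9.9 h × 7 d = 784 Wh = 0.7845 kWh
microwave oven: 1299 W × 5.82 h × 7 d = 52,921 Wh = 52.92 kWh
aquarium pump: 40.2 W × 13 h × 7 d = 3,658 Wh = 3.658 kWh
desktop computer: 189.7 W × 8.18 h × 7 d = 10,862 Wh = 10.86 kWh
Total energy = 4.945 + 0.7845 + 52.92 + 3.658 + 10.86 = 73.17 kWh
Cost = 73.17 kWh × £0.338 = £24.73 ≈ £25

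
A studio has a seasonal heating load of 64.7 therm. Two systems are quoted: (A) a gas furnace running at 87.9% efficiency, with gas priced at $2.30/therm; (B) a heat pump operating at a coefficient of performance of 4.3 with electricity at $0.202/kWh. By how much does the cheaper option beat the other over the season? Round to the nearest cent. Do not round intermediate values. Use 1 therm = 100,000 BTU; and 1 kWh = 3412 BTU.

Heat load = 64.7 therm × 100,000 = 6,470,000 BTU
Gas: input = 6,470,000 / 0.879 = 7,360,637 BTU = 73.61 therm → 73.61 × $2.30 = $169.29
Heat pump: 6,470,000 BTU / 3412 = 1,896 kWh heat; / 4.3 = 441 kWh in → × $0.202 = $89.08
Difference = |$169.29 − $89.08| = $80.22

$80.22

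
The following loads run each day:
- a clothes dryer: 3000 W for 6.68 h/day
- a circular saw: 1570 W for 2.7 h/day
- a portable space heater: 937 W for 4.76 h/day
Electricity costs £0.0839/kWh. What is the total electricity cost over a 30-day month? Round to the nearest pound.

£72

clothes dryer: 3000 W × 6.68 h × 30 d = 601,200 Wh = 601.2 kWh
circular saw: 1570 W × 2.7 h × 30 d = 127,170 Wh = 127.2 kWh
portable space heater: 937 W × 4.76 h × 30 d = 133,804 Wh = 133.8 kWh
Total energy = 601.2 + 127.2 + 133.8 = 862.2 kWh
Cost = 862.2 kWh × £0.0839 = £72.34 ≈ £72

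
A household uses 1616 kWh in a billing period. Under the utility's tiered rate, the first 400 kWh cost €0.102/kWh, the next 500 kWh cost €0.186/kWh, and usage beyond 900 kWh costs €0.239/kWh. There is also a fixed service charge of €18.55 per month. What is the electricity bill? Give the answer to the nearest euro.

€323

First 400 kWh × €0.102 = €40.80
Next 500 kWh × €0.186 = €93.00
Remaining 716 kWh × €0.239 = €171.12
Energy charge = €304.92; + service €18.55 = €323.47 ≈ €323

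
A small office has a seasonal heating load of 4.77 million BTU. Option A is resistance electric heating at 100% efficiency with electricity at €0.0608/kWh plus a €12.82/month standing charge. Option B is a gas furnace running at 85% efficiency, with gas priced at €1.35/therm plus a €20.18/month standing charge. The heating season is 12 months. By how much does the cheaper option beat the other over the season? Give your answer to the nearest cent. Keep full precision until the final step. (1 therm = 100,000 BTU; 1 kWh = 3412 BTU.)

Heat load = 4.77 × 10⁶ BTU = 4,770,000 BTU
Gas: input = 4,770,000 / 0.85 = 5,611,765 BTU = 56.12 therm → 56.12 × €1.35 = €75.76; + 12 × €20.18 standing = €317.92
Electric: 4,770,000 BTU / 3412 = 1,398 kWh → × €0.0608 = €85.00; + 12 × €12.82 standing = €238.84
Difference = |€317.92 − €238.84| = €79.08

€79.08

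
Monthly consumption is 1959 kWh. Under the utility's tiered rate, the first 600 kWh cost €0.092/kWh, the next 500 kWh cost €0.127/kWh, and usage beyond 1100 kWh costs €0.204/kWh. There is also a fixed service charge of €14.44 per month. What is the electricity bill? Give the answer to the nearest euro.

First 600 kWh × €0.092 = €55.20
Next 500 kWh × €0.127 = €63.50
Remaining 859 kWh × €0.204 = €175.24
Energy charge = €293.94; + service €14.44 = €308.38 ≈ €308

€308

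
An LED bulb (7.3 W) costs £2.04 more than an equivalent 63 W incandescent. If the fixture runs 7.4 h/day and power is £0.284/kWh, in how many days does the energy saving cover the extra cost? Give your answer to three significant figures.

Power saved = 63 − 7.3 = 55.7 W
Daily energy saved = 55.7 W × 7.4 h = 412.2 Wh = 0.41218 kWh
Daily savings = 0.41218 × £0.284 = £0.1171
Payback = £2.04 / £0.1171 per day = 17.43 days

17.4 days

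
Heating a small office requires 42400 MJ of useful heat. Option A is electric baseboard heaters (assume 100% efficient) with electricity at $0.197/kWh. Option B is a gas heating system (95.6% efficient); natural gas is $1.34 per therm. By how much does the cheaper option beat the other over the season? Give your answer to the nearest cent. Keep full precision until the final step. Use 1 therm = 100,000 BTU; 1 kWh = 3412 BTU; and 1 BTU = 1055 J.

Heat load = 42400 MJ = 42,400,000,000 J / 1055 = 40,189,573 BTU
Gas: input = 40,189,573 / 0.956 = 42,039,303 BTU = 420.4 therm → 420.4 × $1.34 = $563.33
Electric: 40,189,573 BTU / 3412 = 11,780 kWh → × $0.197 = $2,320.44
Difference = |$563.33 − $2,320.44| = $1,757.11

$1757.11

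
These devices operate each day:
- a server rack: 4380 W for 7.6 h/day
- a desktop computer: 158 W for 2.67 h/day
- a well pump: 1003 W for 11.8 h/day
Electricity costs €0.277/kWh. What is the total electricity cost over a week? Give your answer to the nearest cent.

server rack: 4380 W × 7.6 h × 7 d = 233,016 Wh = 233 kWh
desktop computer: 158 W × 2.67 h × 7 d = 2,953 Wh = 2.953 kWh
well pump: 1003 W × 11.8 h × 7 d = 82,848 Wh = 82.85 kWh
Total energy = 233 + 2.953 + 82.85 = 318.8 kWh
Cost = 318.8 kWh × €0.277 = €88.31

€88.31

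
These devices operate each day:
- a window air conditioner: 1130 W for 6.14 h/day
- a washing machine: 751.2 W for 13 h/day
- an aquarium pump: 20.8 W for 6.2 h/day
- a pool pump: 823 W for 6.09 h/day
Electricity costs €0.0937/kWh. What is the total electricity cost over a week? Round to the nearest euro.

window air conditioner: 1130 W × 6.14 h × 7 d = 48,567 Wh = 48.57 kWh
washing machine: 751.2 W × 13 h × 7 d = 68,359 Wh = 68.36 kWh
aquarium pump: 20.8 W × 6.2 h × 7 d = 903 Wh = 0.9027 kWh
pool pump: 823 W × 6.09 h × 7 d = 35,084 Wh = 35.08 kWh
Total energy = 48.57 + 68.36 + 0.9027 + 35.08 = 152.9 kWh
Cost = 152.9 kWh × €0.0937 = €14.33 ≈ €14

€14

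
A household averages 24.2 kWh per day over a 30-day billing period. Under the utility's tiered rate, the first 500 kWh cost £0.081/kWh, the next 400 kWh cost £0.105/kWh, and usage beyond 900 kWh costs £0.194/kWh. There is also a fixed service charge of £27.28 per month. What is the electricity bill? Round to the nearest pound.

Usage = 24.2 kWh/day × 30 days = 726 kWh
First 500 kWh × £0.081 = £40.50
Next 226 kWh × £0.105 = £23.73
Remaining tier: 0 kWh (not reached)
Energy charge = £64.23; + service £27.28 = £91.51 ≈ £92

£92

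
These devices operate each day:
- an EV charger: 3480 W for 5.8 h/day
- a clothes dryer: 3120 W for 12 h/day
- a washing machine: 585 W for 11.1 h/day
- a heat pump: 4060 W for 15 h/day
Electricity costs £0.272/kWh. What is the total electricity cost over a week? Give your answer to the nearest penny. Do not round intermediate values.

EV charger: 3480 W × 5.8 h × 7 d = 141,288 Wh = 141.3 kWh
clothes dryer: 3120 W × 12 h × 7 d = 262,080 Wh = 262.1 kWh
washing machine: 585 W × 11.1 h × 7 d = 45,454 Wh = 45.45 kWh
heat pump: 4060 W × 15 h × 7 d = 426,300 Wh = 426.3 kWh
Total energy = 141.3 + 262.1 + 45.45 + 426.3 = 875.1 kWh
Cost = 875.1 kWh × £0.272 = £238.03

£238.03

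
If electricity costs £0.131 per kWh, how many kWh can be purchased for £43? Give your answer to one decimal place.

328.2 kWh

£43 / £0.131 per kWh = 328.2 kWh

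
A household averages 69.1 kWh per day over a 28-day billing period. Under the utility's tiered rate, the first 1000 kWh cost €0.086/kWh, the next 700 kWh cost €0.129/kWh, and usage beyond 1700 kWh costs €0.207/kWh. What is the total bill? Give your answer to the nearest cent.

€224.90

Usage = 69.1 kWh/day × 28 days = 1934.8 kWh
First 1000 kWh × €0.086 = €86.00
Next 700 kWh × €0.129 = €90.30
Remaining 234.8 kWh × €0.207 = €48.60
Total = €224.90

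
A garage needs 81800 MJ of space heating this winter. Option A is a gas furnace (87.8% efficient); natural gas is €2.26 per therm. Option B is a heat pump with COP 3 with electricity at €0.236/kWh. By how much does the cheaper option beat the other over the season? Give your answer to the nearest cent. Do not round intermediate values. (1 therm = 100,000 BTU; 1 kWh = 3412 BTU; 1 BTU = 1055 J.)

€208.14

Heat load = 81800 MJ = 81,800,000,000 J / 1055 = 77,535,545 BTU
Gas: input = 77,535,545 / 0.878 = 88,309,277 BTU = 883.1 therm → 883.1 × €2.26 = €1,995.79
Heat pump: 77,535,545 BTU / 3412 = 22,720 kWh heat; / 3 = 7,575 kWh in → × €0.236 = €1,787.65
Difference = |€1,995.79 − €1,787.65| = €208.14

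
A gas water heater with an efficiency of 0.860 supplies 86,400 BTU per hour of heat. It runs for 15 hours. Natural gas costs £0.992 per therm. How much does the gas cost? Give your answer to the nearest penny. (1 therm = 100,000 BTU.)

£14.95

Heat delivered = 86,400 BTU/h × 15 h = 1,296,000 BTU
Gas input = 1,296,000 / 0.860 = 1,506,977 BTU
= 1,506,977 / 100,000 = 15.07 therm
Cost = 15.07 × £0.992/therm = £14.95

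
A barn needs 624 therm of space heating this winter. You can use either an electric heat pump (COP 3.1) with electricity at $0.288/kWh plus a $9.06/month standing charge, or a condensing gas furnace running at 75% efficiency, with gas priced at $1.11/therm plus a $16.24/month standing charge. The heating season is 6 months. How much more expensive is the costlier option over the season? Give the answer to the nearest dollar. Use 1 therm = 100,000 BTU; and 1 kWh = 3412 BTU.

Heat load = 624 therm × 100,000 = 62,400,000 BTU
Gas: input = 62,400,000 / 0.75 = 83,200,000 BTU = 832 therm → 832 × $1.11 = $923.52; + 6 × $16.24 standing = $1,020.96
Heat pump: 62,400,000 BTU / 3412 = 18,290 kWh heat; / 3.1 = 5,899 kWh in → × $0.288 = $1,699.05; + 6 × $9.06 standing = $1,753.41
Difference = |$1,020.96 − $1,753.41| = $732.45 ≈ $732

$732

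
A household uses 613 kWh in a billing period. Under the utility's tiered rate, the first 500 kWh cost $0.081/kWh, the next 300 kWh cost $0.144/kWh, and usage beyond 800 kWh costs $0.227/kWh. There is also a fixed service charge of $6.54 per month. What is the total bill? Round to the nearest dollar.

$63

First 500 kWh × $0.081 = $40.50
Next 113 kWh × $0.144 = $16.27
Remaining tier: 0 kWh (not reached)
Energy charge = $56.77; + service $6.54 = $63.31 ≈ $63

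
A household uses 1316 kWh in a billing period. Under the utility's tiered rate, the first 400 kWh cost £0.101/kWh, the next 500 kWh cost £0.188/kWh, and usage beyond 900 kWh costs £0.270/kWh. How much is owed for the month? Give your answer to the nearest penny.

£246.72

First 400 kWh × £0.101 = £40.40
Next 500 kWh × £0.188 = £94.00
Remaining 416 kWh × £0.270 = £112.32
Total = £246.72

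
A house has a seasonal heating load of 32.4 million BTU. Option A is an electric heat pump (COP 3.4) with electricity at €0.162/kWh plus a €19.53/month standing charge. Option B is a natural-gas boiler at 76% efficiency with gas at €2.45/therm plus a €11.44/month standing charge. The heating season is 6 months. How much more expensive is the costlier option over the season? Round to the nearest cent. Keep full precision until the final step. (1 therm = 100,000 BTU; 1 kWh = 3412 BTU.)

Heat load = 32.4 × 10⁶ BTU = 32,400,000 BTU
Gas: input = 32,400,000 / 0.76 = 42,631,579 BTU = 426.3 therm → 426.3 × €2.45 = €1,044.47; + 6 × €11.44 standing = €1,113.11
Heat pump: 32,400,000 BTU / 3412 = 9,496 kWh heat; / 3.4 = 2,793 kWh in → × €0.162 = €452.45; + 6 × €19.53 standing = €569.63
Difference = |€1,113.11 − €569.63| = €543.48

€543.48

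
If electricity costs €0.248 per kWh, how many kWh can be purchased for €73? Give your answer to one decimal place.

€73 / €0.248 per kWh = 294.4 kWh

294.4 kWh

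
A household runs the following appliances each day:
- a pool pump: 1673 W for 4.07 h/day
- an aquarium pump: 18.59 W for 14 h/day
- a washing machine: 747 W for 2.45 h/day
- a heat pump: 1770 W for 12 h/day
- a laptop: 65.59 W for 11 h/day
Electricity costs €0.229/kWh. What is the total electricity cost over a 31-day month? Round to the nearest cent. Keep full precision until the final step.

pool pump: 1673 W × 4.07 h × 31 d = 211,082 Wh = 211.1 kWh
aquarium pump: 18.59 W × 14 h × 31 d = 8,068 Wh = 8.068 kWh
washing machine: 747 W × 2.45 h × 31 d = 56,735 Wh = 56.73 kWh
heat pump: 1770 W × 12 h × 31 d = 658,440 Wh = 658.4 kWh
laptop: 65.59 W × 11 h × 31 d = 22,366 Wh = 22.37 kWh
Total energy = 211.1 + 8.068 + 56.73 + 658.4 + 22.37 = 956.7 kWh
Cost = 956.7 kWh × €0.229 = €219.08

€219.08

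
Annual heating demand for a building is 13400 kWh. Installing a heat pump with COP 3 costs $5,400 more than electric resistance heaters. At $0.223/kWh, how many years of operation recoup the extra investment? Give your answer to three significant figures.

2.71 years

Resistance: 13400 kWh × $0.223 = $2,988.20/yr
Heat pump: 13400 / 3 = 4467 kWh in → × $0.223 = $996.07/yr
Annual savings = $1,992.13
Payback = $5,400 / $1,992.13 = 2.71 years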